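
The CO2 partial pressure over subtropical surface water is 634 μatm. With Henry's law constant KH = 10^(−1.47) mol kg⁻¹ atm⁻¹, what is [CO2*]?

[CO2*] = 21.5 μmol/kg

KH = 10^(−1.47) = 3.388×10^-2 mol kg⁻¹ atm⁻¹
[CO2*] = KH · pCO2 = 3.388×10^-2 × 634×10^-6 atm = 2.15×10^-5 mol/kg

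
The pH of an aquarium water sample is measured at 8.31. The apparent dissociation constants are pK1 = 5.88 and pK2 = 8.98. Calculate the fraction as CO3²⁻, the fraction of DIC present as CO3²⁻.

α₂ = 1 / (1 + [H⁺]/K2 + [H⁺]²/(K1K2)) = 1 / (1 + 10^+0.67 + 10^-1.76)
   = 1 / (1 + 4.6774 + 0.017378) = 1/5.6947 = 0.1756

α₂ = 0.176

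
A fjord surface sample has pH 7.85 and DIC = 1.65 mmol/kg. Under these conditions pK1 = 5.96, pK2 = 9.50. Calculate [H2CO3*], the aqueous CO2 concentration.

α₀ = 1 / (1 + K1/[H⁺] + K1K2/[H⁺]²) = 1 / (1 + 10^+1.89 + 10^+0.24)
   = 1 / (1 + 77.625 + 1.7378) = 1/80.363 = 0.01244
[CO2*] = α₀ × DIC = 0.01244 × 1.65 = 0.0205 mmol/kg

[CO2*] = 0.0205 mmol/kg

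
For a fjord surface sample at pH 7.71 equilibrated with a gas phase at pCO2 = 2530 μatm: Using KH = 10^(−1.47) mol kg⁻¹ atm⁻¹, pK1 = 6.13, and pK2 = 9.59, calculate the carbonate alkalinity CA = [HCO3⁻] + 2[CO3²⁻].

[CO2*] = KH · pCO2 = 10^(−1.47) × 2530×10^-6 = 8.573×10^-5 mol/kg
α₀ = 1/(1 + K1/[H⁺] + K1K2/[H⁺]²) = 1/(1 + 10^+1.58 + 10^-0.30) = 0.02530
DIC = [CO2*]/α₀ = 8.573×10^-5 / 0.02530 = 3.388 mmol/kg
CA = (α₁ + 2α₂)·DIC = (0.9620 + 2×0.01268) × 3.388 = 3.35 mmol/kg

CA = 3.35 mmol/kg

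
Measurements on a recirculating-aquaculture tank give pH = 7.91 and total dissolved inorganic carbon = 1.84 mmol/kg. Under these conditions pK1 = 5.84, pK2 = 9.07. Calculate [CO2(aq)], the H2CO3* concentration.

α₀ = 1 / (1 + K1/[H⁺] + K1K2/[H⁺]²) = 1 / (1 + 10^+2.07 + 10^+0.91)
   = 1 / (1 + 117.49 + 8.1283) = 1/126.62 = 0.007898
[CO2*] = α₀ × DIC = 0.007898 × 1.84 = 0.0145 mmol/kg = 14.5 μmol/kg

[CO2*] = 14.5 μmol/kg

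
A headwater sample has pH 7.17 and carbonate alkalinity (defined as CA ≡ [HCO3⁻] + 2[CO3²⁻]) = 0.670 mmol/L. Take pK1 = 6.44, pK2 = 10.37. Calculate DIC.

CA = [HCO3⁻] + 2[CO3²⁻] = (α₁ + 2α₂)·DIC
At pH 7.17: [H⁺]/K1 = 10^-0.73 = 0.18621, K2/[H⁺] = 10^-3.20 = 0.00063096
α₁ = 1/(1 + 0.18621 + 0.00063096) = 1/1.1868 = 0.8426; α₂ = α₁·K2/[H⁺] = 0.0005316
α₁ + 2α₂ = 0.8436
DIC = CA / (α₁ + 2α₂) = 0.670 / 0.8436 = 0.794 mmol/L

DIC = 0.794 mmol/L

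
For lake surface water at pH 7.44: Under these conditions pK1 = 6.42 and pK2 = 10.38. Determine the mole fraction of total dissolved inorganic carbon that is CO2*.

α₀ = 1 / (1 + K1/[H⁺] + K1K2/[H⁺]²) = 1 / (1 + 10^+1.02 + 10^-1.92)
   = 1 / (1 + 10.471 + 0.012023) = 1/11.483 = 0.08708

α₀ = 0.0871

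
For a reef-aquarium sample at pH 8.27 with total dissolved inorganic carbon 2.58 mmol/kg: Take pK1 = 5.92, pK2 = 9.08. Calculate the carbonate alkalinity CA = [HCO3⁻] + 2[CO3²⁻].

CA = [HCO3⁻] + 2[CO3²⁻] = (α₁ + 2α₂)·DIC
At pH 8.27: [H⁺]/K1 = 10^-2.35 = 0.0044668, K2/[H⁺] = 10^-0.81 = 0.15488
α₁ = 1/(1 + 0.0044668 + 0.15488) = 1/1.1593 = 0.8626; α₂ = α₁·K2/[H⁺] = 0.1336
α₁ + 2α₂ = 1.1297
CA = 1.1297 × 2.58 = 2.91 mmol/kg

CA = 2.91 mmol/kg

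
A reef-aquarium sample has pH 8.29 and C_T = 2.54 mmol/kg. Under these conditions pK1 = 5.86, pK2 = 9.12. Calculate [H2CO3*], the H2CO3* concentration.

α₀ = 1 / (1 + K1/[H⁺] + K1K2/[H⁺]²) = 1 / (1 + 10^+2.43 + 10^+1.60)
   = 1 / (1 + 269.15 + 39.811) = 1/309.96 = 0.003226
[CO2*] = α₀ × DIC = 0.003226 × 2.54 = 0.00819 mmol/kg = 8.19 μmol/kg

[CO2*] = 8.19 μmol/kg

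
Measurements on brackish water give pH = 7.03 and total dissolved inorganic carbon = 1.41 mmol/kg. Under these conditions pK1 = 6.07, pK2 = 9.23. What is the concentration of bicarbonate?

α₁ = 1 / (1 + [H⁺]/K1 + K2/[H⁺]) = 1 / (1 + 10^-0.96 + 10^-2.20)
   = 1 / (1 + 0.10965 + 0.0063096) = 1/1.1160 = 0.8961
[HCO3⁻] = α₁ × DIC = 0.8961 × 1.41 = 1.26 mmol/kg

[HCO3⁻] = 1.26 mmol/kg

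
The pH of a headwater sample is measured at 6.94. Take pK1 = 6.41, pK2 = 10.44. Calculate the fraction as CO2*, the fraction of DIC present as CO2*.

α₀ = 1 / (1 + K1/[H⁺] + K1K2/[H⁺]²) = 1 / (1 + 10^+0.53 + 10^-2.97)
   = 1 / (1 + 3.3884 + 0.0010715) = 1/4.3895 = 0.2278

α₀ = 0.228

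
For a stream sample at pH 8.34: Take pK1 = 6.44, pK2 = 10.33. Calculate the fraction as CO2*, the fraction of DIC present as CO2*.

α₀ = 0.0123

α₀ = 1 / (1 + K1/[H⁺] + K1K2/[H⁺]²) = 1 / (1 + 10^+1.90 + 10^-0.09)
   = 1 / (1 + 79.433 + 0.81283) = 1/81.246 = 0.01231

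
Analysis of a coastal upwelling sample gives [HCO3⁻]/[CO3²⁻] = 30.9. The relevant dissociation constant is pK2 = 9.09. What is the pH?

From K2 = [H⁺][CO3²⁻]/[HCO3⁻]:  pH = pK2 − log₁₀([HCO3⁻]/[CO3²⁻])
log₁₀(30.9) = +1.490
pH = 9.09 − (+1.490) = 7.60

pH = 7.60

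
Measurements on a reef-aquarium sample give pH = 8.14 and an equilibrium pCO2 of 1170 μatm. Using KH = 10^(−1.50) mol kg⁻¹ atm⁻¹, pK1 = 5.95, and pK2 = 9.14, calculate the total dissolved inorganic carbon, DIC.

DIC = 6.34 mmol/kg

[CO2*] = KH · pCO2 = 10^(−1.50) × 1170×10^-6 = 3.700×10^-5 mol/kg
α₀ = 1/(1 + K1/[H⁺] + K1K2/[H⁺]²) = 1/(1 + 10^+2.19 + 10^+1.19) = 0.005835
DIC = [CO2*]/α₀ = 3.700×10^-5 / 0.005835 = 6.34 mmol/kg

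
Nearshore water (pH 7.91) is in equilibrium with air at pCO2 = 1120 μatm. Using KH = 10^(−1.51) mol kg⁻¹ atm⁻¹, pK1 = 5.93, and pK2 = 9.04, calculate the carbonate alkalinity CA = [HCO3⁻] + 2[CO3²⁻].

[CO2*] = KH · pCO2 = 10^(−1.51) × 1120×10^-6 = 3.461×10^-5 mol/kg
α₀ = 1/(1 + K1/[H⁺] + K1K2/[H⁺]²) = 1/(1 + 10^+1.98 + 10^+0.85) = 0.009654
DIC = [CO2*]/α₀ = 3.461×10^-5 / 0.009654 = 3.585 mmol/kg
CA = (α₁ + 2α₂)·DIC = (0.9220 + 2×0.06835) × 3.585 = 3.80 mmol/kg

CA = 3.80 mmol/kg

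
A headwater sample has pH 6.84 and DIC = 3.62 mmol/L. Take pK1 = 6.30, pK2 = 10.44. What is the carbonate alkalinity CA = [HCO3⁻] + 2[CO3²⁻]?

CA = [HCO3⁻] + 2[CO3²⁻] = (α₁ + 2α₂)·DIC
At pH 6.84: [H⁺]/K1 = 10^-0.54 = 0.28840, K2/[H⁺] = 10^-3.60 = 0.00025119
α₁ = 1/(1 + 0.28840 + 0.00025119) = 1/1.2887 = 0.7760; α₂ = α₁·K2/[H⁺] = 0.0001949
α₁ + 2α₂ = 0.7764
CA = 0.7764 × 3.62 = 2.81 mmol/L

CA = 2.81 mmol/L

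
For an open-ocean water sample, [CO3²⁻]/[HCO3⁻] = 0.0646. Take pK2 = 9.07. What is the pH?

From K2 = [H⁺][CO3²⁻]/[HCO3⁻]:  pH = pK2 + log₁₀([CO3²⁻]/[HCO3⁻])
log₁₀(0.0646) = -1.190
pH = 9.07 + (-1.190) = 7.88

pH = 7.88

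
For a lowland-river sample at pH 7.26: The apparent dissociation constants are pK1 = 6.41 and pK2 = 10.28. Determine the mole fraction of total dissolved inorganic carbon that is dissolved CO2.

α₀ = 0.124

α₀ = 1 / (1 + K1/[H⁺] + K1K2/[H⁺]²) = 1 / (1 + 10^+0.85 + 10^-2.17)
   = 1 / (1 + 7.0795 + 0.0067608) = 1/8.0862 = 0.1237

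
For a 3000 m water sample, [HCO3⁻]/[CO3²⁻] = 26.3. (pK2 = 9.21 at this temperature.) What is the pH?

pH = 7.79

From K2 = [H⁺][CO3²⁻]/[HCO3⁻]:  pH = pK2 − log₁₀([HCO3⁻]/[CO3²⁻])
log₁₀(26.3) = +1.420
pH = 9.21 − (+1.420) = 7.79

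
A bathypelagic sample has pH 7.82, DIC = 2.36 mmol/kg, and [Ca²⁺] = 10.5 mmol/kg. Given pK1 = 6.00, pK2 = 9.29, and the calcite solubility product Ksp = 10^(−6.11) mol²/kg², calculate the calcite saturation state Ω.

α₂ = 1 / (1 + [H⁺]/K2 + [H⁺]²/(K1K2)) = 1 / (1 + 10^+1.47 + 10^-0.35)
   = 1 / (1 + 29.512 + 0.44668) = 1/30.959 = 0.03230
[CO3²⁻] = α₂ × DIC = 0.03230 × 2.36 = 0.07623 mmol/kg
Ksp = 10^(−6.11) = 7.762×10^-7
Ω = [Ca²⁺][CO3²⁻]/Ksp = (10.5×10^-3)(7.623×10^-5) / 7.762×10^-7 = 1.03

Ω = 1.03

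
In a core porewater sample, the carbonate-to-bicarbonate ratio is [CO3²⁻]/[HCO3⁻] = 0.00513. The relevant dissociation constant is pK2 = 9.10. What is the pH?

pH = 6.81

From K2 = [H⁺][CO3²⁻]/[HCO3⁻]:  pH = pK2 + log₁₀([CO3²⁻]/[HCO3⁻])
log₁₀(0.00513) = -2.290
pH = 9.10 + (-2.290) = 6.81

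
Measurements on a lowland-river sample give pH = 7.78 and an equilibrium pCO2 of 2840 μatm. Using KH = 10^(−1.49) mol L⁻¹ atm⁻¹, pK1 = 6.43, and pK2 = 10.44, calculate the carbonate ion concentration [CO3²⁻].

[CO2*] = KH · pCO2 = 10^(−1.49) × 2840×10^-6 = 9.190×10^-5 mol/L
α₀ = 1/(1 + K1/[H⁺] + K1K2/[H⁺]²) = 1/(1 + 10^+1.35 + 10^-1.31) = 0.04267
DIC = [CO2*]/α₀ = 9.190×10^-5 / 0.04267 = 2.154 mmol/L
[CO3²⁻] = α₂·DIC; α₂ = 0.002090, so [CO3²⁻] = 0.002090 × 2.154 = 0.00450 mmol/L = 4.50 μmol/L

[CO3²⁻] = 4.50 μmol/L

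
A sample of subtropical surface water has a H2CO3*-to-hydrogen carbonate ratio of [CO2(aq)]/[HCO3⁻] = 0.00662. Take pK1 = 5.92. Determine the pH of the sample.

pH = 8.10

From K1 = [H⁺][HCO3⁻]/[CO2(aq)]:  pH = pK1 − log₁₀([CO2(aq)]/[HCO3⁻])
log₁₀(0.00662) = -2.179
pH = 5.92 − (-2.179) = 8.10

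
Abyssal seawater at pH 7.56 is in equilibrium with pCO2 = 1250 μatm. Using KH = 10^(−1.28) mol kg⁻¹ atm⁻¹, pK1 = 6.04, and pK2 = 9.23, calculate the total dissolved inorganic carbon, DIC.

[CO2*] = KH · pCO2 = 10^(−1.28) × 1250×10^-6 = 6.560×10^-5 mol/kg
α₀ = 1/(1 + K1/[H⁺] + K1K2/[H⁺]²) = 1/(1 + 10^+1.52 + 10^-0.15) = 0.02872
DIC = [CO2*]/α₀ = 6.560×10^-5 / 0.02872 = 2.28 mmol/kg

DIC = 2.28 mmol/kg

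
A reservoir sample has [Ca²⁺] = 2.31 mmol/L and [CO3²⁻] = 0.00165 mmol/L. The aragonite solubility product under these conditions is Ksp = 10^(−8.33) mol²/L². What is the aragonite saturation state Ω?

Ksp = 10^(−8.33) = 4.677×10^-9
Ω = [Ca²⁺][CO3²⁻]/Ksp = (2.31×10^-3)(0.00165×10^-3) / 4.677×10^-9 = 0.815

Ω = 0.815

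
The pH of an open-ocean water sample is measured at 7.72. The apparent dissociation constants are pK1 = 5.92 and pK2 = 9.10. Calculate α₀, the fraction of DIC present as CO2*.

α₀ = 0.0150

α₀ = 1 / (1 + K1/[H⁺] + K1K2/[H⁺]²) = 1 / (1 + 10^+1.80 + 10^+0.42)
   = 1 / (1 + 63.096 + 2.6303) = 1/66.726 = 0.01499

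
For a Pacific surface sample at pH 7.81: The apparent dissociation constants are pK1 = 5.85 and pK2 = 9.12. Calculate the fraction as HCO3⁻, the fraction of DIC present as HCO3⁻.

α₁ = 0.943

α₁ = 1 / (1 + [H⁺]/K1 + K2/[H⁺]) = 1 / (1 + 10^-1.96 + 10^-1.31)
   = 1 / (1 + 0.010965 + 0.048978) = 1/1.0599 = 0.9434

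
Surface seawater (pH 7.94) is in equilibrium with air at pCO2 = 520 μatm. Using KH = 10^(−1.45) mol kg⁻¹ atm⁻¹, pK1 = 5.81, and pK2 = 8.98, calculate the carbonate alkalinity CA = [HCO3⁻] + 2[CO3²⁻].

CA = 2.94 mmol/kg

[CO2*] = KH · pCO2 = 10^(−1.45) × 520×10^-6 = 1.845×10^-5 mol/kg
α₀ = 1/(1 + K1/[H⁺] + K1K2/[H⁺]²) = 1/(1 + 10^+2.13 + 10^+1.09) = 0.006748
DIC = [CO2*]/α₀ = 1.845×10^-5 / 0.006748 = 2.734 mmol/kg
CA = (α₁ + 2α₂)·DIC = (0.9102 + 2×0.08301) × 2.734 = 2.94 mmol/kg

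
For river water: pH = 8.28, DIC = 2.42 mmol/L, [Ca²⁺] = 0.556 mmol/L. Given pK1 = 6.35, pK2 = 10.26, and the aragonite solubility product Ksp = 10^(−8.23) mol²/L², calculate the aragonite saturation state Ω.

Ω = 2.34

α₂ = 1 / (1 + [H⁺]/K2 + [H⁺]²/(K1K2)) = 1 / (1 + 10^+1.98 + 10^+0.05)
   = 1 / (1 + 95.499 + 1.1220) = 1/97.621 = 0.01024
[CO3²⁻] = α₂ × DIC = 0.01024 × 2.42 = 0.02479 mmol/L
Ksp = 10^(−8.23) = 5.888×10^-9
Ω = [Ca²⁺][CO3²⁻]/Ksp = (0.556×10^-3)(2.479×10^-5) / 5.888×10^-9 = 2.34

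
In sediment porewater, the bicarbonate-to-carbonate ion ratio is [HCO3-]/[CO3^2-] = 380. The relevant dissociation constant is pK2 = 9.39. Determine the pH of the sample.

From K2 = [H⁺][CO3^2-]/[HCO3-]:  pH = pK2 − log₁₀([HCO3-]/[CO3^2-])
log₁₀(380) = +2.580
pH = 9.39 − (+2.580) = 6.81

pH = 6.81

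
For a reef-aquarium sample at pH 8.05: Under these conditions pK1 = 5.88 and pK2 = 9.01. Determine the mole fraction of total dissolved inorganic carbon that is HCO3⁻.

α₁ = 1 / (1 + [H⁺]/K1 + K2/[H⁺]) = 1 / (1 + 10^-2.17 + 10^-0.96)
   = 1 / (1 + 0.0067608 + 0.10965) = 1/1.1164 = 0.8957

α₁ = 0.896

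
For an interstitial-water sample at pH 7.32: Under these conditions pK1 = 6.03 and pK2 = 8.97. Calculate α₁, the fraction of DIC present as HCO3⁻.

α₁ = 1 / (1 + [H⁺]/K1 + K2/[H⁺]) = 1 / (1 + 10^-1.29 + 10^-1.65)
   = 1 / (1 + 0.051286 + 0.022387) = 1/1.0737 = 0.9314

α₁ = 0.931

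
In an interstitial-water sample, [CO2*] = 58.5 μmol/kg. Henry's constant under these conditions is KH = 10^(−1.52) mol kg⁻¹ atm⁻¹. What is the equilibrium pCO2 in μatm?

KH = 10^(−1.52) = 3.020×10^-2 mol kg⁻¹ atm⁻¹
pCO2 = [CO2*]/KH = 58.5×10^-6 / 3.020×10^-2 = 1.94×10^-3 atm = 1940 μatm

pCO2 = 1940 μatm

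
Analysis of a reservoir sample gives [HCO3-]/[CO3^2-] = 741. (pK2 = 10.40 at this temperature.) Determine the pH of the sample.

pH = 7.53

From K2 = [H⁺][CO3^2-]/[HCO3-]:  pH = pK2 − log₁₀([HCO3-]/[CO3^2-])
log₁₀(741) = +2.870
pH = 10.40 − (+2.870) = 7.53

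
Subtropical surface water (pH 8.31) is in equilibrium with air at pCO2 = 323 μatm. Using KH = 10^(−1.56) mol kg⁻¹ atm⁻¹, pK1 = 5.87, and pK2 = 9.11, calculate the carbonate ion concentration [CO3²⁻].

[CO3²⁻] = 0.388 mmol/kg

[CO2*] = KH · pCO2 = 10^(−1.56) × 323×10^-6 = 8.896×10^-6 mol/kg
α₀ = 1/(1 + K1/[H⁺] + K1K2/[H⁺]²) = 1/(1 + 10^+2.44 + 10^+1.64) = 0.003124
DIC = [CO2*]/α₀ = 8.896×10^-6 / 0.003124 = 2.847 mmol/kg
[CO3²⁻] = α₂·DIC; α₂ = 0.1364, so [CO3²⁻] = 0.1364 × 2.847 = 0.388 mmol/kg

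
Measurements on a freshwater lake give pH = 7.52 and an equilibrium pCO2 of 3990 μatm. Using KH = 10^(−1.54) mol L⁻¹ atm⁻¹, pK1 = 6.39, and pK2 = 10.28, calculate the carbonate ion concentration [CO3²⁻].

[CO3²⁻] = 2.70 μmol/L

[CO2*] = KH · pCO2 = 10^(−1.54) × 3990×10^-6 = 1.151×10^-4 mol/L
α₀ = 1/(1 + K1/[H⁺] + K1K2/[H⁺]²) = 1/(1 + 10^+1.13 + 10^-1.63) = 0.06890
DIC = [CO2*]/α₀ = 1.151×10^-4 / 0.06890 = 1.670 mmol/L
[CO3²⁻] = α₂·DIC; α₂ = 0.001615, so [CO3²⁻] = 0.001615 × 1.670 = 0.00270 mmol/L = 2.70 μmol/L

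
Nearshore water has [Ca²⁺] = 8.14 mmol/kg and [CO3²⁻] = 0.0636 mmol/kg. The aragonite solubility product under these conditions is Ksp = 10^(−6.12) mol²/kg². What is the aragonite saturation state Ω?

Ω = 0.682

Ksp = 10^(−6.12) = 7.586×10^-7
Ω = [Ca²⁺][CO3²⁻]/Ksp = (8.14×10^-3)(0.0636×10^-3) / 7.586×10^-7 = 0.682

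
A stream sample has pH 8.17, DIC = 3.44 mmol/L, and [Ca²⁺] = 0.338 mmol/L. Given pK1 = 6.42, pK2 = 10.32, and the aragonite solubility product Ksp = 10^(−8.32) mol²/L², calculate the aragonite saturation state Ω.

Ω = 1.68

α₂ = 1 / (1 + [H⁺]/K2 + [H⁺]²/(K1K2)) = 1 / (1 + 10^+2.15 + 10^+0.40)
   = 1 / (1 + 141.25 + 2.5119) = 1/144.77 = 0.006908
[CO3²⁻] = α₂ × DIC = 0.006908 × 3.44 = 0.02376 mmol/L
Ksp = 10^(−8.32) = 4.786×10^-9
Ω = [Ca²⁺][CO3²⁻]/Ksp = (0.338×10^-3)(2.376×10^-5) / 4.786×10^-9 = 1.68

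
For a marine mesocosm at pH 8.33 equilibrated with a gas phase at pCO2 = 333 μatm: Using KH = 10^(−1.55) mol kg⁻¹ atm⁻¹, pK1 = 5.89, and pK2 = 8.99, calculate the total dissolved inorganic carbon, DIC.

DIC = 3.16 mmol/kg

[CO2*] = KH · pCO2 = 10^(−1.55) × 333×10^-6 = 9.385×10^-6 mol/kg
α₀ = 1/(1 + K1/[H⁺] + K1K2/[H⁺]²) = 1/(1 + 10^+2.44 + 10^+1.78) = 0.002970
DIC = [CO2*]/α₀ = 9.385×10^-6 / 0.002970 = 3.16 mmol/kg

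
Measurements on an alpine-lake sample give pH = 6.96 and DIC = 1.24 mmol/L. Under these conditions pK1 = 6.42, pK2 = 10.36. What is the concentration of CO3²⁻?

[CO3²⁻] = 0.383 μmol/L

α₂ = 1 / (1 + [H⁺]/K2 + [H⁺]²/(K1K2)) = 1 / (1 + 10^+3.40 + 10^+2.86)
   = 1 / (1 + 2511.9 + 724.44) = 1/3237.3 = 0.0003089
[CO3²⁻] = α₂ × DIC = 0.0003089 × 1.24 = 0.000383 mmol/L = 0.383 μmol/L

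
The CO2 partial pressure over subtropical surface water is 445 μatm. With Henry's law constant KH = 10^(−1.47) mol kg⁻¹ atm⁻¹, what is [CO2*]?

[CO2*] = 15.1 μmol/kg

KH = 10^(−1.47) = 3.388×10^-2 mol kg⁻¹ atm⁻¹
[CO2*] = KH · pCO2 = 3.388×10^-2 × 445×10^-6 atm = 1.51×10^-5 mol/kg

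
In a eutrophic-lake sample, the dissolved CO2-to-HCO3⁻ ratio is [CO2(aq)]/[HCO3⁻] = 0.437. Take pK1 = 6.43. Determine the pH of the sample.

pH = 6.79

From K1 = [H⁺][HCO3⁻]/[CO2(aq)]:  pH = pK1 − log₁₀([CO2(aq)]/[HCO3⁻])
log₁₀(0.437) = -0.360
pH = 6.43 − (-0.360) = 6.79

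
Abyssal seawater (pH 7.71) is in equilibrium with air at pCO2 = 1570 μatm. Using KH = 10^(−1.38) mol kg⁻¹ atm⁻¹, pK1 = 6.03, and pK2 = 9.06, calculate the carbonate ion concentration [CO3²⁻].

[CO3²⁻] = 0.140 mmol/kg

[CO2*] = KH · pCO2 = 10^(−1.38) × 1570×10^-6 = 6.545×10^-5 mol/kg
α₀ = 1/(1 + K1/[H⁺] + K1K2/[H⁺]²) = 1/(1 + 10^+1.68 + 10^+0.33) = 0.01961
DIC = [CO2*]/α₀ = 6.545×10^-5 / 0.01961 = 3.338 mmol/kg
[CO3²⁻] = α₂·DIC; α₂ = 0.04192, so [CO3²⁻] = 0.04192 × 3.338 = 0.140 mmol/kg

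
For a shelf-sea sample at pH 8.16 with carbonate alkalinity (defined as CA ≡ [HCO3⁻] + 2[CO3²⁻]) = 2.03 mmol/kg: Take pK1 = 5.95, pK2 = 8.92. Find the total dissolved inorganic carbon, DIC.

DIC = 1.78 mmol/kg

CA = [HCO3⁻] + 2[CO3²⁻] = (α₁ + 2α₂)·DIC
At pH 8.16: [H⁺]/K1 = 10^-2.21 = 0.0061660, K2/[H⁺] = 10^-0.76 = 0.17378
α₁ = 1/(1 + 0.0061660 + 0.17378) = 1/1.1799 = 0.8475; α₂ = α₁·K2/[H⁺] = 0.1473
α₁ + 2α₂ = 1.1421
DIC = CA / (α₁ + 2α₂) = 2.03 / 1.1421 = 1.78 mmol/kg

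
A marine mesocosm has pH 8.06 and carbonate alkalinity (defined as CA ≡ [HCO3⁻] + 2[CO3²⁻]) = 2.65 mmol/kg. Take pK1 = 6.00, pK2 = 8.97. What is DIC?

DIC = 2.41 mmol/kg

CA = [HCO3⁻] + 2[CO3²⁻] = (α₁ + 2α₂)·DIC
At pH 8.06: [H⁺]/K1 = 10^-2.06 = 0.0087096, K2/[H⁺] = 10^-0.91 = 0.12303
α₁ = 1/(1 + 0.0087096 + 0.12303) = 1/1.1317 = 0.8836; α₂ = α₁·K2/[H⁺] = 0.1087
α₁ + 2α₂ = 1.1010
DIC = CA / (α₁ + 2α₂) = 2.65 / 1.1010 = 2.41 mmol/kg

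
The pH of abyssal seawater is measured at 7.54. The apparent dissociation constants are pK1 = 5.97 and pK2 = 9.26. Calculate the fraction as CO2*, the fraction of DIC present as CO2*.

α₀ = 0.0257

α₀ = 1 / (1 + K1/[H⁺] + K1K2/[H⁺]²) = 1 / (1 + 10^+1.57 + 10^-0.15)
   = 1 / (1 + 37.154 + 0.70795) = 1/38.861 = 0.02573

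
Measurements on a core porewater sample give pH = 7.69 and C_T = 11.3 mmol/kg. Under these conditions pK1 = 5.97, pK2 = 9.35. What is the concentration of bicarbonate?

[HCO3⁻] = 10.9 mmol/kg

α₁ = 1 / (1 + [H⁺]/K1 + K2/[H⁺]) = 1 / (1 + 10^-1.72 + 10^-1.66)
   = 1 / (1 + 0.019055 + 0.021878) = 1/1.0409 = 0.9607
[HCO3⁻] = α₁ × DIC = 0.9607 × 11.3 = 10.9 mmol/kg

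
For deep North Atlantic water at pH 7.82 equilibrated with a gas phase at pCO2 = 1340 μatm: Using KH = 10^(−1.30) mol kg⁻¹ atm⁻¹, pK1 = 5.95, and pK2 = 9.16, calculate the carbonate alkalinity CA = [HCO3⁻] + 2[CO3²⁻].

CA = 5.43 mmol/kg

[CO2*] = KH · pCO2 = 10^(−1.30) × 1340×10^-6 = 6.716×10^-5 mol/kg
α₀ = 1/(1 + K1/[H⁺] + K1K2/[H⁺]²) = 1/(1 + 10^+1.87 + 10^+0.53) = 0.01274
DIC = [CO2*]/α₀ = 6.716×10^-5 / 0.01274 = 5.273 mmol/kg
CA = (α₁ + 2α₂)·DIC = (0.9441 + 2×0.04315) × 5.273 = 5.43 mmol/kg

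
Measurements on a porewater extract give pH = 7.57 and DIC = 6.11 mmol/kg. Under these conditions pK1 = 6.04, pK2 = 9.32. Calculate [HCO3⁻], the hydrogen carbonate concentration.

[HCO3⁻] = 5.83 mmol/kg

α₁ = 1 / (1 + [H⁺]/K1 + K2/[H⁺]) = 1 / (1 + 10^-1.53 + 10^-1.75)
   = 1 / (1 + 0.029512 + 0.017783) = 1/1.0473 = 0.9548
[HCO3⁻] = α₁ × DIC = 0.9548 × 6.11 = 5.83 mmol/kg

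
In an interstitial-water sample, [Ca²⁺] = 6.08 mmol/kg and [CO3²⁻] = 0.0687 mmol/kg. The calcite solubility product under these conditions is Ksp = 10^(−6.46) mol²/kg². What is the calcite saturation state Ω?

Ksp = 10^(−6.46) = 3.467×10^-7
Ω = [Ca²⁺][CO3²⁻]/Ksp = (6.08×10^-3)(0.0687×10^-3) / 3.467×10^-7 = 1.20

Ω = 1.20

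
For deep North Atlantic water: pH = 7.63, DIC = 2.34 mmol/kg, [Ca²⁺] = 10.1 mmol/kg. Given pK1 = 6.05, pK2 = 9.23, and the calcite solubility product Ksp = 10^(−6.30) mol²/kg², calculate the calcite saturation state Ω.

α₂ = 1 / (1 + [H⁺]/K2 + [H⁺]²/(K1K2)) = 1 / (1 + 10^+1.60 + 10^+0.02)
   = 1 / (1 + 39.811 + 1.0471) = 1/41.858 = 0.02389
[CO3²⁻] = α₂ × DIC = 0.02389 × 2.34 = 0.05590 mmol/kg
Ksp = 10^(−6.30) = 5.012×10^-7
Ω = [Ca²⁺][CO3²⁻]/Ksp = (10.1×10^-3)(5.590×10^-5) / 5.012×10^-7 = 1.13

Ω = 1.13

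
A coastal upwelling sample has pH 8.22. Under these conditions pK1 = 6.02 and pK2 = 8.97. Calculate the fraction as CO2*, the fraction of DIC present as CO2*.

α₀ = 1 / (1 + K1/[H⁺] + K1K2/[H⁺]²) = 1 / (1 + 10^+2.20 + 10^+1.45)
   = 1 / (1 + 158.49 + 28.184) = 1/187.67 = 0.005328

α₀ = 0.00533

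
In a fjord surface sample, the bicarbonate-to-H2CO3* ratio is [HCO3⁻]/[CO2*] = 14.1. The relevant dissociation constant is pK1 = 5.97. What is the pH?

From K1 = [H⁺][HCO3⁻]/[CO2*]:  pH = pK1 + log₁₀([HCO3⁻]/[CO2*])
log₁₀(14.1) = +1.149
pH = 5.97 + (+1.149) = 7.12

pH = 7.12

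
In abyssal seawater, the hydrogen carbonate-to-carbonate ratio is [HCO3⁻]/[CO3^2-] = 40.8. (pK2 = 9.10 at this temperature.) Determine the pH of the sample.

pH = 7.49

From K2 = [H⁺][CO3^2-]/[HCO3⁻]:  pH = pK2 − log₁₀([HCO3⁻]/[CO3^2-])
log₁₀(40.8) = +1.611
pH = 9.10 − (+1.611) = 7.49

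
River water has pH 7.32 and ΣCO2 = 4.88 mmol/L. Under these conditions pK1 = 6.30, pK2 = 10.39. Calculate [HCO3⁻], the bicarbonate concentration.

α₁ = 1 / (1 + [H⁺]/K1 + K2/[H⁺]) = 1 / (1 + 10^-1.02 + 10^-3.07)
   = 1 / (1 + 0.095499 + 0.00085114) = 1/1.0964 = 0.9121
[HCO3⁻] = α₁ × DIC = 0.9121 × 4.88 = 4.45 mmol/L

[HCO3⁻] = 4.45 mmol/L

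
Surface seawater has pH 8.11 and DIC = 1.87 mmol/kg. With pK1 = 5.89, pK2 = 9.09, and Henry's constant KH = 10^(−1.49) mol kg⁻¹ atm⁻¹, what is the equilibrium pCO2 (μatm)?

α₀ = 1 / (1 + K1/[H⁺] + K1K2/[H⁺]²) = 1 / (1 + 10^+2.22 + 10^+1.24)
   = 1 / (1 + 165.96 + 17.378) = 1/184.34 = 0.005425
[CO2*] = α₀ × DIC = 0.005425 × 1.87 = 0.01014 mmol/kg = 10.14 μmol/kg
pCO2 = [CO2*]/KH = 1.014×10^-5 / 3.236×10^-2 = 313 μatm

pCO2 = 313 μatm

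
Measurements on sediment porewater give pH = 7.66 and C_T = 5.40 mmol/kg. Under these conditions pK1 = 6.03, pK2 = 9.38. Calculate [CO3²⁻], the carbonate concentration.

[CO3²⁻] = 0.0987 mmol/kg

α₂ = 1 / (1 + [H⁺]/K2 + [H⁺]²/(K1K2)) = 1 / (1 + 10^+1.72 + 10^+0.09)
   = 1 / (1 + 52.481 + 1.2303) = 1/54.711 = 0.01828
[CO3²⁻] = α₂ × DIC = 0.01828 × 5.40 = 0.0987 mmol/kg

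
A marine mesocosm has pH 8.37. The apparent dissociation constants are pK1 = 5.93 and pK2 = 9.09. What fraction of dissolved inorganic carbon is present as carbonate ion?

α₂ = 0.160

α₂ = 1 / (1 + [H⁺]/K2 + [H⁺]²/(K1K2)) = 1 / (1 + 10^+0.72 + 10^-1.72)
   = 1 / (1 + 5.2481 + 0.019055) = 1/6.2671 = 0.1596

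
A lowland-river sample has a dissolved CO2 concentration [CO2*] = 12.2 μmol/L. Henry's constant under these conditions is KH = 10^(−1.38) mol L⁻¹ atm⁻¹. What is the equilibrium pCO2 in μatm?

pCO2 = 293 μatm

KH = 10^(−1.38) = 4.169×10^-2 mol L⁻¹ atm⁻¹
pCO2 = [CO2*]/KH = 12.2×10^-6 / 4.169×10^-2 = 2.93×10^-4 atm = 293 μatm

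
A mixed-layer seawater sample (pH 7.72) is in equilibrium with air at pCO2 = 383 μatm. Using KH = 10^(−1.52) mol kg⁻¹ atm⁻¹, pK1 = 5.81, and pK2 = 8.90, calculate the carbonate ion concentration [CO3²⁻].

[CO2*] = KH · pCO2 = 10^(−1.52) × 383×10^-6 = 1.157×10^-5 mol/kg
α₀ = 1/(1 + K1/[H⁺] + K1K2/[H⁺]²) = 1/(1 + 10^+1.91 + 10^+0.73) = 0.01141
DIC = [CO2*]/α₀ = 1.157×10^-5 / 0.01141 = 1.014 mmol/kg
[CO3²⁻] = α₂·DIC; α₂ = 0.06127, so [CO3²⁻] = 0.06127 × 1.014 = 0.0621 mmol/kg

[CO3²⁻] = 0.0621 mmol/kg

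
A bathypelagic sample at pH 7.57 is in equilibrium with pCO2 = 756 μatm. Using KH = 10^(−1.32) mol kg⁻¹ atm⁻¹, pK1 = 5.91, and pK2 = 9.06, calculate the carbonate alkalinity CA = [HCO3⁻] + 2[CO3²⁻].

[CO2*] = KH · pCO2 = 10^(−1.32) × 756×10^-6 = 3.618×10^-5 mol/kg
α₀ = 1/(1 + K1/[H⁺] + K1K2/[H⁺]²) = 1/(1 + 10^+1.66 + 10^+0.17) = 0.02075
DIC = [CO2*]/α₀ = 3.618×10^-5 / 0.02075 = 1.744 mmol/kg
CA = (α₁ + 2α₂)·DIC = (0.9486 + 2×0.03069) × 1.744 = 1.76 mmol/kg

CA = 1.76 mmol/kg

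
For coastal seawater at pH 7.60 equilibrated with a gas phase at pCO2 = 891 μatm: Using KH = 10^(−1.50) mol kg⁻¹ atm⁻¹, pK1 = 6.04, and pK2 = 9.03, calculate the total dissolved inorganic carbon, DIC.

DIC = 1.09 mmol/kg

[CO2*] = KH · pCO2 = 10^(−1.50) × 891×10^-6 = 2.818×10^-5 mol/kg
α₀ = 1/(1 + K1/[H⁺] + K1K2/[H⁺]²) = 1/(1 + 10^+1.56 + 10^+0.13) = 0.02587
DIC = [CO2*]/α₀ = 2.818×10^-5 / 0.02587 = 1.09 mmol/kg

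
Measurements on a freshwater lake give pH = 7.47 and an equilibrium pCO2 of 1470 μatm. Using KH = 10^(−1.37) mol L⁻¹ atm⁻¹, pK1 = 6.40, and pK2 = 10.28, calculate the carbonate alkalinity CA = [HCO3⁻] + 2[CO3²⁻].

CA = 0.739 mmol/L

[CO2*] = KH · pCO2 = 10^(−1.37) × 1470×10^-6 = 6.271×10^-5 mol/L
α₀ = 1/(1 + K1/[H⁺] + K1K2/[H⁺]²) = 1/(1 + 10^+1.07 + 10^-1.74) = 0.07833
DIC = [CO2*]/α₀ = 6.271×10^-5 / 0.07833 = 0.8006 mmol/L
CA = (α₁ + 2α₂)·DIC = (0.9202 + 2×0.001425) × 0.8006 = 0.739 mmol/L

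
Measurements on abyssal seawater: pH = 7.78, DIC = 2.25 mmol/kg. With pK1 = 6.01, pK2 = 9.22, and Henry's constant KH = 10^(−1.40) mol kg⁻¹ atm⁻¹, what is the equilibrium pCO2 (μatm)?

pCO2 = 911 μatm

α₀ = 1 / (1 + K1/[H⁺] + K1K2/[H⁺]²) = 1 / (1 + 10^+1.77 + 10^+0.33)
   = 1 / (1 + 58.884 + 2.1380) = 1/62.022 = 0.01612
[CO2*] = α₀ × DIC = 0.01612 × 2.25 = 0.03628 mmol/kg
pCO2 = [CO2*]/KH = 3.628×10^-5 / 3.981×10^-2 = 911 μatm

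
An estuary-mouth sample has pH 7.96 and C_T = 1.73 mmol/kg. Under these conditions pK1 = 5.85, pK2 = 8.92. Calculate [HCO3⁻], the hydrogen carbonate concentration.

[HCO3⁻] = 1.55 mmol/kg

α₁ = 1 / (1 + [H⁺]/K1 + K2/[H⁺]) = 1 / (1 + 10^-2.11 + 10^-0.96)
   = 1 / (1 + 0.0077625 + 0.10965) = 1/1.1174 = 0.8949
[HCO3⁻] = α₁ × DIC = 0.8949 × 1.73 = 1.55 mmol/kg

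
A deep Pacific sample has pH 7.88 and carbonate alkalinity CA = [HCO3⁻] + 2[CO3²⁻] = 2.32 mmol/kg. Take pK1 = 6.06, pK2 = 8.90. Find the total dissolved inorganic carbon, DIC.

DIC = 2.16 mmol/kg

CA = [HCO3⁻] + 2[CO3²⁻] = (α₁ + 2α₂)·DIC
At pH 7.88: [H⁺]/K1 = 10^-1.82 = 0.015136, K2/[H⁺] = 10^-1.02 = 0.095499
α₁ = 1/(1 + 0.015136 + 0.095499) = 1/1.1106 = 0.9004; α₂ = α₁·K2/[H⁺] = 0.08599
α₁ + 2α₂ = 1.0724
DIC = CA / (α₁ + 2α₂) = 2.32 / 1.0724 = 2.16 mmol/kg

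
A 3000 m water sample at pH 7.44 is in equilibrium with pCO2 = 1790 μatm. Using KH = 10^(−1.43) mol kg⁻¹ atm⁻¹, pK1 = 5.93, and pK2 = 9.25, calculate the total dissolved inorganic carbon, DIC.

[CO2*] = KH · pCO2 = 10^(−1.43) × 1790×10^-6 = 6.650×10^-5 mol/kg
α₀ = 1/(1 + K1/[H⁺] + K1K2/[H⁺]²) = 1/(1 + 10^+1.51 + 10^-0.30) = 0.02953
DIC = [CO2*]/α₀ = 6.650×10^-5 / 0.02953 = 2.25 mmol/kg

DIC = 2.25 mmol/kg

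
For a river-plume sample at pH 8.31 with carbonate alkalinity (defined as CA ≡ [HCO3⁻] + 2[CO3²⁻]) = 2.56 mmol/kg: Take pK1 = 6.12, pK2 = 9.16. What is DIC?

DIC = 2.29 mmol/kg

CA = [HCO3⁻] + 2[CO3²⁻] = (α₁ + 2α₂)·DIC
At pH 8.31: [H⁺]/K1 = 10^-2.19 = 0.0064565, K2/[H⁺] = 10^-0.85 = 0.14125
α₁ = 1/(1 + 0.0064565 + 0.14125) = 1/1.1477 = 0.8713; α₂ = α₁·K2/[H⁺] = 0.1231
α₁ + 2α₂ = 1.1174
DIC = CA / (α₁ + 2α₂) = 2.56 / 1.1174 = 2.29 mmol/kg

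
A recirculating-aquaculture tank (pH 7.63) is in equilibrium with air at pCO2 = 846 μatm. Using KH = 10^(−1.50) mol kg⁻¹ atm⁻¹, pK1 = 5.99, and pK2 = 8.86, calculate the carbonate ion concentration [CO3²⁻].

[CO2*] = KH · pCO2 = 10^(−1.50) × 846×10^-6 = 2.675×10^-5 mol/kg
α₀ = 1/(1 + K1/[H⁺] + K1K2/[H⁺]²) = 1/(1 + 10^+1.64 + 10^+0.41) = 0.02118
DIC = [CO2*]/α₀ = 2.675×10^-5 / 0.02118 = 1.263 mmol/kg
[CO3²⁻] = α₂·DIC; α₂ = 0.05443, so [CO3²⁻] = 0.05443 × 1.263 = 0.0688 mmol/kg

[CO3²⁻] = 0.0688 mmol/kg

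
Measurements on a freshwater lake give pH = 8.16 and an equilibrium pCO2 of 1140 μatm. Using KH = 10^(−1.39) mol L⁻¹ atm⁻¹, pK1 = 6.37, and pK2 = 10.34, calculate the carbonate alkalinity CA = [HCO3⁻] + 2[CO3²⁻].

CA = 2.90 mmol/L

[CO2*] = KH · pCO2 = 10^(−1.39) × 1140×10^-6 = 4.644×10^-5 mol/L
α₀ = 1/(1 + K1/[H⁺] + K1K2/[H⁺]²) = 1/(1 + 10^+1.79 + 10^-0.39) = 0.01586
DIC = [CO2*]/α₀ = 4.644×10^-5 / 0.01586 = 2.929 mmol/L
CA = (α₁ + 2α₂)·DIC = (0.9777 + 2×0.006459) × 2.929 = 2.90 mmol/L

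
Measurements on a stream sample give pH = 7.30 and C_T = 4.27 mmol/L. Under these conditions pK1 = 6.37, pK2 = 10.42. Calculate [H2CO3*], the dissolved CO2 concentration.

[CO2*] = 0.449 mmol/L

α₀ = 1 / (1 + K1/[H⁺] + K1K2/[H⁺]²) = 1 / (1 + 10^+0.93 + 10^-2.19)
   = 1 / (1 + 8.5114 + 0.0064565) = 1/9.5178 = 0.1051
[CO2*] = α₀ × DIC = 0.1051 × 4.27 = 0.449 mmol/L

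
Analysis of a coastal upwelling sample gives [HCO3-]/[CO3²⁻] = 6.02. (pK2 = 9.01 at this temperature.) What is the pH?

From K2 = [H⁺][CO3²⁻]/[HCO3-]:  pH = pK2 − log₁₀([HCO3-]/[CO3²⁻])
log₁₀(6.02) = +0.780
pH = 9.01 − (+0.780) = 8.23

pH = 8.23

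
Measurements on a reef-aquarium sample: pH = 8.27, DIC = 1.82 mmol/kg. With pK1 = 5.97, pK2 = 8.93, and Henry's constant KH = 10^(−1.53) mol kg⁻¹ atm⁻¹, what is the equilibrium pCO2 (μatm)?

pCO2 = 253 μatm

α₀ = 1 / (1 + K1/[H⁺] + K1K2/[H⁺]²) = 1 / (1 + 10^+2.30 + 10^+1.64)
   = 1 / (1 + 199.53 + 43.652) = 1/244.18 = 0.004095
[CO2*] = α₀ × DIC = 0.004095 × 1.82 = 0.007454 mmol/kg = 7.454 μmol/kg
pCO2 = [CO2*]/KH = 7.454×10^-6 / 2.951×10^-2 = 253 μatm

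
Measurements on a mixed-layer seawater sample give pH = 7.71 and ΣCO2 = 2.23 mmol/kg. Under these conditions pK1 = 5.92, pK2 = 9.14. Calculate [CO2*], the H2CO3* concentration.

[CO2*] = 0.0343 mmol/kg

α₀ = 1 / (1 + K1/[H⁺] + K1K2/[H⁺]²) = 1 / (1 + 10^+1.79 + 10^+0.36)
   = 1 / (1 + 61.660 + 2.2909) = 1/64.950 = 0.01540
[CO2*] = α₀ × DIC = 0.01540 × 2.23 = 0.0343 mmol/kg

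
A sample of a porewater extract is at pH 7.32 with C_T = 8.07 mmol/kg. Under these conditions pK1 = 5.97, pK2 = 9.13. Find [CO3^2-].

[CO3²⁻] = 0.118 mmol/kg

α₂ = 1 / (1 + [H⁺]/K2 + [H⁺]²/(K1K2)) = 1 / (1 + 10^+1.81 + 10^+0.46)
   = 1 / (1 + 64.565 + 2.8840) = 1/68.449 = 0.01461
[CO3²⁻] = α₂ × DIC = 0.01461 × 8.07 = 0.118 mmol/kg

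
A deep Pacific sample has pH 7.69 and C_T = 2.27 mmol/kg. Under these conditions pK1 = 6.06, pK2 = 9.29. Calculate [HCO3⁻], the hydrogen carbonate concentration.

[HCO3⁻] = 2.16 mmol/kg

α₁ = 1 / (1 + [H⁺]/K1 + K2/[H⁺]) = 1 / (1 + 10^-1.63 + 10^-1.60)
   = 1 / (1 + 0.023442 + 0.025119) = 1/1.0486 = 0.9537
[HCO3⁻] = α₁ × DIC = 0.9537 × 2.27 = 2.16 mmol/kg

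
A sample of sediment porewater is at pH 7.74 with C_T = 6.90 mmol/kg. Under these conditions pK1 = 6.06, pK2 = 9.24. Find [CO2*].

α₀ = 1 / (1 + K1/[H⁺] + K1K2/[H⁺]²) = 1 / (1 + 10^+1.68 + 10^+0.18)
   = 1 / (1 + 47.863 + 1.5136) = 1/50.377 = 0.01985
[CO2*] = α₀ × DIC = 0.01985 × 6.90 = 0.137 mmol/kg

[CO2*] = 0.137 mmol/kg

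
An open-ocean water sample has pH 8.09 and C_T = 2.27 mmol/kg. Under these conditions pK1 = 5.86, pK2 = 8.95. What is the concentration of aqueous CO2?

α₀ = 1 / (1 + K1/[H⁺] + K1K2/[H⁺]²) = 1 / (1 + 10^+2.23 + 10^+1.37)
   = 1 / (1 + 169.82 + 23.442) = 1/194.27 = 0.005148
[CO2*] = α₀ × DIC = 0.005148 × 2.27 = 0.0117 mmol/kg = 11.7 μmol/kg

[CO2*] = 11.7 μmol/kg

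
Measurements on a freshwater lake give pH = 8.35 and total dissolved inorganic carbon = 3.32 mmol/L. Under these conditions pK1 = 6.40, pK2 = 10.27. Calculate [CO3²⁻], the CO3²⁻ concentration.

[CO3²⁻] = 0.0390 mmol/L

α₂ = 1 / (1 + [H⁺]/K2 + [H⁺]²/(K1K2)) = 1 / (1 + 10^+1.92 + 10^-0.03)
   = 1 / (1 + 83.176 + 0.93325) = 1/85.110 = 0.01175
[CO3²⁻] = α₂ × DIC = 0.01175 × 3.32 = 0.0390 mmol/L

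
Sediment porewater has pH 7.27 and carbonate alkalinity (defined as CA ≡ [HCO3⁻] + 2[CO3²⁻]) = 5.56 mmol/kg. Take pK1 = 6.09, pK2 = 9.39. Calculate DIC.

DIC = 5.88 mmol/kg

CA = [HCO3⁻] + 2[CO3²⁻] = (α₁ + 2α₂)·DIC
At pH 7.27: [H⁺]/K1 = 10^-1.18 = 0.066069, K2/[H⁺] = 10^-2.12 = 0.0075858
α₁ = 1/(1 + 0.066069 + 0.0075858) = 1/1.0737 = 0.9314; α₂ = α₁·K2/[H⁺] = 0.007065
α₁ + 2α₂ = 0.9455
DIC = CA / (α₁ + 2α₂) = 5.56 / 0.9455 = 5.88 mmol/kg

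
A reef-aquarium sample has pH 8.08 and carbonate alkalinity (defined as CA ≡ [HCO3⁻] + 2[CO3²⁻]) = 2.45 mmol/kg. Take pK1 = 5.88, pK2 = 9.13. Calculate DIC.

DIC = 2.28 mmol/kg

CA = [HCO3⁻] + 2[CO3²⁻] = (α₁ + 2α₂)·DIC
At pH 8.08: [H⁺]/K1 = 10^-2.20 = 0.0063096, K2/[H⁺] = 10^-1.05 = 0.089125
α₁ = 1/(1 + 0.0063096 + 0.089125) = 1/1.0954 = 0.9129; α₂ = α₁·K2/[H⁺] = 0.08136
α₁ + 2α₂ = 1.0756
DIC = CA / (α₁ + 2α₂) = 2.45 / 1.0756 = 2.28 mmol/kg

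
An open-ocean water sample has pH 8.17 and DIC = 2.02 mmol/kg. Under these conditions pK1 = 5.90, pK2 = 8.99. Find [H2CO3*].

[CO2*] = 9.38 μmol/kg

α₀ = 1 / (1 + K1/[H⁺] + K1K2/[H⁺]²) = 1 / (1 + 10^+2.27 + 10^+1.45)
   = 1 / (1 + 186.21 + 28.184) = 1/215.39 = 0.004643
[CO2*] = α₀ × DIC = 0.004643 × 2.02 = 0.00938 mmol/kg = 9.38 μmol/kg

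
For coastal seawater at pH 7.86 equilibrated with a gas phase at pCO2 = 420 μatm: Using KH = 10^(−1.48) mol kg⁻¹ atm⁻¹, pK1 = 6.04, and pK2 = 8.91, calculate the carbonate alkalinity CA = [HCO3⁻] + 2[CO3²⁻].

CA = 1.08 mmol/kg

[CO2*] = KH · pCO2 = 10^(−1.48) × 420×10^-6 = 1.391×10^-5 mol/kg
α₀ = 1/(1 + K1/[H⁺] + K1K2/[H⁺]²) = 1/(1 + 10^+1.82 + 10^+0.77) = 0.01371
DIC = [CO2*]/α₀ = 1.391×10^-5 / 0.01371 = 1.015 mmol/kg
CA = (α₁ + 2α₂)·DIC = (0.9056 + 2×0.08071) × 1.015 = 1.08 mmol/kg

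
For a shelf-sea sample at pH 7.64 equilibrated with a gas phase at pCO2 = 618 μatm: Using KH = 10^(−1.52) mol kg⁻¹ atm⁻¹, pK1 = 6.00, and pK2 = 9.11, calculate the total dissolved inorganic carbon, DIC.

[CO2*] = KH · pCO2 = 10^(−1.52) × 618×10^-6 = 1.866×10^-5 mol/kg
α₀ = 1/(1 + K1/[H⁺] + K1K2/[H⁺]²) = 1/(1 + 10^+1.64 + 10^+0.17) = 0.02168
DIC = [CO2*]/α₀ = 1.866×10^-5 / 0.02168 = 0.861 mmol/kg

DIC = 0.861 mmol/kg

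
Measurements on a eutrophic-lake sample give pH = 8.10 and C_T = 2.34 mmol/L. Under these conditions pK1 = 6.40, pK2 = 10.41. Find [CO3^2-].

[CO3²⁻] = 11.2 μmol/L

α₂ = 1 / (1 + [H⁺]/K2 + [H⁺]²/(K1K2)) = 1 / (1 + 10^+2.31 + 10^+0.61)
   = 1 / (1 + 204.17 + 4.0738) = 1/209.25 = 0.004779
[CO3²⁻] = α₂ × DIC = 0.004779 × 2.34 = 0.0112 mmol/L = 11.2 μmol/L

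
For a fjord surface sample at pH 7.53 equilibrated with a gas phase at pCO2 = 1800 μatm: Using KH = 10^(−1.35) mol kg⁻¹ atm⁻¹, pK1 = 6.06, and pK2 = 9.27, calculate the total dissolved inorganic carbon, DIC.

DIC = 2.50 mmol/kg

[CO2*] = KH · pCO2 = 10^(−1.35) × 1800×10^-6 = 8.040×10^-5 mol/kg
α₀ = 1/(1 + K1/[H⁺] + K1K2/[H⁺]²) = 1/(1 + 10^+1.47 + 10^-0.27) = 0.03221
DIC = [CO2*]/α₀ = 8.040×10^-5 / 0.03221 = 2.50 mmol/kg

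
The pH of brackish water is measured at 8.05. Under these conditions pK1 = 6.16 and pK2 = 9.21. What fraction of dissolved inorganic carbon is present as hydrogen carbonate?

α₁ = 1 / (1 + [H⁺]/K1 + K2/[H⁺]) = 1 / (1 + 10^-1.89 + 10^-1.16)
   = 1 / (1 + 0.012882 + 0.069183) = 1/1.0821 = 0.9242

α₁ = 0.924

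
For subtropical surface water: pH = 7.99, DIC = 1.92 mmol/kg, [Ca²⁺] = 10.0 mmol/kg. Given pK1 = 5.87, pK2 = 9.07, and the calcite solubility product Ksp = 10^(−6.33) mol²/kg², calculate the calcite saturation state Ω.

Ω = 3.13

α₂ = 1 / (1 + [H⁺]/K2 + [H⁺]²/(K1K2)) = 1 / (1 + 10^+1.08 + 10^-1.04)
   = 1 / (1 + 12.023 + 0.091201) = 1/13.114 = 0.07626
[CO3²⁻] = α₂ × DIC = 0.07626 × 1.92 = 0.1464 mmol/kg
Ksp = 10^(−6.33) = 4.677×10^-7
Ω = [Ca²⁺][CO3²⁻]/Ksp = (10.0×10^-3)(1.464×10^-4) / 4.677×10^-7 = 3.13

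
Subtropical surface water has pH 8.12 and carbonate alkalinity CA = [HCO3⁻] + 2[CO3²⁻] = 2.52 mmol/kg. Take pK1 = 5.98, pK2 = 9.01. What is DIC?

CA = [HCO3⁻] + 2[CO3²⁻] = (α₁ + 2α₂)·DIC
At pH 8.12: [H⁺]/K1 = 10^-2.14 = 0.0072444, K2/[H⁺] = 10^-0.89 = 0.12882
α₁ = 1/(1 + 0.0072444 + 0.12882) = 1/1.1361 = 0.8802; α₂ = α₁·K2/[H⁺] = 0.1134
α₁ + 2α₂ = 1.1070
DIC = CA / (α₁ + 2α₂) = 2.52 / 1.1070 = 2.28 mmol/kg

DIC = 2.28 mmol/kg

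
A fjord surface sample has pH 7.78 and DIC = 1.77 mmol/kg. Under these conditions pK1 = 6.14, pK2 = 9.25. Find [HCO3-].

α₁ = 1 / (1 + [H⁺]/K1 + K2/[H⁺]) = 1 / (1 + 10^-1.64 + 10^-1.47)
   = 1 / (1 + 0.022909 + 0.033884) = 1/1.0568 = 0.9463
[HCO3⁻] = α₁ × DIC = 0.9463 × 1.77 = 1.67 mmol/kg

[HCO3⁻] = 1.67 mmol/kg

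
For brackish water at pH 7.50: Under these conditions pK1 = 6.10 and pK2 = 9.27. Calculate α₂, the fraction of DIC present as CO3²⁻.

α₂ = 0.0161

α₂ = 1 / (1 + [H⁺]/K2 + [H⁺]²/(K1K2)) = 1 / (1 + 10^+1.77 + 10^+0.37)
   = 1 / (1 + 58.884 + 2.3442) = 1/62.229 = 0.01607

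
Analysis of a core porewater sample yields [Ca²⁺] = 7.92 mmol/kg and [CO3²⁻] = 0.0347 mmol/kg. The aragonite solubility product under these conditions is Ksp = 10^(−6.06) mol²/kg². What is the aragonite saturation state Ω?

Ksp = 10^(−6.06) = 8.710×10^-7
Ω = [Ca²⁺][CO3²⁻]/Ksp = (7.92×10^-3)(0.0347×10^-3) / 8.710×10^-7 = 0.316

Ω = 0.316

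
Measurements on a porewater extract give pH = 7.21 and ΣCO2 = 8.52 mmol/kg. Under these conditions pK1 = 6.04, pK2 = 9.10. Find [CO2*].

[CO2*] = 0.533 mmol/kg

α₀ = 1 / (1 + K1/[H⁺] + K1K2/[H⁺]²) = 1 / (1 + 10^+1.17 + 10^-0.72)
   = 1 / (1 + 14.791 + 0.19055) = 1/15.982 = 0.06257
[CO2*] = α₀ × DIC = 0.06257 × 8.52 = 0.533 mmol/kg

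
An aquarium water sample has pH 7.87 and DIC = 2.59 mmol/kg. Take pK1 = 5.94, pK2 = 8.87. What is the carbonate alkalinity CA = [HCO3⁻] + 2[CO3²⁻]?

CA = [HCO3⁻] + 2[CO3²⁻] = (α₁ + 2α₂)·DIC
At pH 7.87: [H⁺]/K1 = 10^-1.93 = 0.011749, K2/[H⁺] = 10^-1.00 = 0.10000
α₁ = 1/(1 + 0.011749 + 0.10000) = 1/1.1117 = 0.8995; α₂ = α₁·K2/[H⁺] = 0.08995
α₁ + 2α₂ = 1.0794
CA = 1.0794 × 2.59 = 2.80 mmol/kg

CA = 2.80 mmol/kg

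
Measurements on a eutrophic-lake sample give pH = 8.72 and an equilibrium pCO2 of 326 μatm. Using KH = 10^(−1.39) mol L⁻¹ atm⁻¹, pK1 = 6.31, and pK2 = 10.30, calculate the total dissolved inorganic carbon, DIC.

DIC = 3.52 mmol/L

[CO2*] = KH · pCO2 = 10^(−1.39) × 326×10^-6 = 1.328×10^-5 mol/L
α₀ = 1/(1 + K1/[H⁺] + K1K2/[H⁺]²) = 1/(1 + 10^+2.41 + 10^+0.83) = 0.003776
DIC = [CO2*]/α₀ = 1.328×10^-5 / 0.003776 = 3.52 mmol/L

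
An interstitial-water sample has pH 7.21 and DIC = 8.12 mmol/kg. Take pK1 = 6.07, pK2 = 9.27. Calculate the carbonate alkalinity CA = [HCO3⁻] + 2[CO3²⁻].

CA = 7.64 mmol/kg

CA = [HCO3⁻] + 2[CO3²⁻] = (α₁ + 2α₂)·DIC
At pH 7.21: [H⁺]/K1 = 10^-1.14 = 0.072444, K2/[H⁺] = 10^-2.06 = 0.0087096
α₁ = 1/(1 + 0.072444 + 0.0087096) = 1/1.0812 = 0.9249; α₂ = α₁·K2/[H⁺] = 0.008056
α₁ + 2α₂ = 0.9411
CA = 0.9411 × 8.12 = 7.64 mmol/kg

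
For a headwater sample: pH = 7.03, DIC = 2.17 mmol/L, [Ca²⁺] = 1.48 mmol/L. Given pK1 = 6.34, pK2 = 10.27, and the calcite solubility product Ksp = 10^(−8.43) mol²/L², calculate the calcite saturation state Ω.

α₂ = 1 / (1 + [H⁺]/K2 + [H⁺]²/(K1K2)) = 1 / (1 + 10^+3.24 + 10^+2.55)
   = 1 / (1 + 1737.8 + 354.81) = 1/2093.6 = 0.0004776
[CO3²⁻] = α₂ × DIC = 0.0004776 × 2.17 = 0.001036 mmol/L = 1.036 μmol/L
Ksp = 10^(−8.43) = 3.715×10^-9
Ω = [Ca²⁺][CO3²⁻]/Ksp = (1.48×10^-3)(1.036×10^-6) / 3.715×10^-9 = 0.413

Ω = 0.413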